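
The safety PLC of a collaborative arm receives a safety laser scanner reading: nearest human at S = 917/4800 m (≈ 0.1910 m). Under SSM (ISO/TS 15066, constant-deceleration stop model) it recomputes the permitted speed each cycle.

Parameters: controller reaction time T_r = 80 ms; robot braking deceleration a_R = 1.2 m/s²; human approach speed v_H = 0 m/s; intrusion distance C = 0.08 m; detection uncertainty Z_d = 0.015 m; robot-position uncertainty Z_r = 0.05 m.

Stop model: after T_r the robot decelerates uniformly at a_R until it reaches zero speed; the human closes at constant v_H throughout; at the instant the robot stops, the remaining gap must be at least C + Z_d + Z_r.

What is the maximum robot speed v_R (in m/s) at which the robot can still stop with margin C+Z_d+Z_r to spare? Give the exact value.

collect terms ⇒ (5/12)·v_R² + (2/25)·v_R + (-221/4800) = 0
  disc = (2/25)² − 4·(5/12)·(-221/4800) = 29929/360000 ; √disc = 173/600
  v_R = (−(2/25) + 173/600) / (2·(5/12)) = 1/4 m/s
check:
stop time T_s = (1/4)/(6/5) = 0.2083 s
robot covers v_R·T_r = 0.2500·0.0800 = 0.0200 m before braking
robot covers 0.2500·0.2083 − ½·1.2000·0.2083² = 0.0260 m while stopping
human over T_r+T_s: 0.0000·(0.0800+0.2083) = 0.0000 m
C+Z_d+Z_r = 0.0800+0.0150+0.0500 = 0.1450 m
sum ≈ 0.0200+0.0260+0.0000+0.1450 ≈ 0.1910 m = S ✓

v_R_max = 1/4 m/s = 0.2500 m/s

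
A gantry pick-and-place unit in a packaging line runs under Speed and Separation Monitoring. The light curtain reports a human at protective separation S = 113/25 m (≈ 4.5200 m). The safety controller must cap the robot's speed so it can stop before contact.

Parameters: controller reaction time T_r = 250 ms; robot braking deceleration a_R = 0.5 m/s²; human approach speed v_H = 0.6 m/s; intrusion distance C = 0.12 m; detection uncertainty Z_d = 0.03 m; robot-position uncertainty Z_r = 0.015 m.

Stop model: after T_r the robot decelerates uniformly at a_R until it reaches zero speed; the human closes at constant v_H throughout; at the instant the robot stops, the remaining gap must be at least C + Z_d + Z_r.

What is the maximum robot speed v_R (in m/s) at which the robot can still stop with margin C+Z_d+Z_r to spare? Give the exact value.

v_R_max = 29/20 m/s = 1.4500 m/s

at the boundary: (1)·v² + (29/20)·v + (-841/200) = 0
  disc = (29/20)² − 4·(1)·(-841/200) = 7569/400 ; √disc = 87/20
  v_R = (−(29/20) + 87/20) / (2·(1)) = 29/20 m/s
check:
stop time T_s = (29/20)/(1/2) = 2.9000 s
reaction-phase robot travel = 1.4500·0.2500 = 0.3625 m
braking distance = 1.4500²/(2·0.5000) = 2.1025 m
person approaches 0.6000·(0.2500+2.9000) = 1.8900 m
residual clearance needed = 0.1200+0.0300+0.0150 = 0.1650 m
sum ≈ 0.3625+2.1025+1.8900+0.1650 ≈ 4.5200 m = S ✓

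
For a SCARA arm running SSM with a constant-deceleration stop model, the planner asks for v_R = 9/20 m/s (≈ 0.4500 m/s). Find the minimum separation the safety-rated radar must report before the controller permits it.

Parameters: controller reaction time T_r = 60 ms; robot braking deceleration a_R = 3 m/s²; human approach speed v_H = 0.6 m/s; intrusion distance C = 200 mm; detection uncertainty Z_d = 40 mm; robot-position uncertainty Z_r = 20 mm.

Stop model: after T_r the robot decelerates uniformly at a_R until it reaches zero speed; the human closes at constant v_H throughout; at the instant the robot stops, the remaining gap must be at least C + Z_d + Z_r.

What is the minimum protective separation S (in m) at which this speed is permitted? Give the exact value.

S_min = 1787/4000 m = 0.4467 m

stop time T_s = (9/20)/3 = 0.1500 s
robot covers v_R·T_r = 0.4500·0.0600 = 0.0270 m before braking
braking distance = 0.4500²/(2·3.0000) = 0.0338 m
human over T_r+T_s: 0.6000·(0.0600+0.1500) = 0.1260 m
margins: 0.2000+0.0400+0.0200 = 0.2600 m
S_min ≈ 0.0270+0.0338+0.1260+0.2600  ⇒  S_min = 1787/4000 m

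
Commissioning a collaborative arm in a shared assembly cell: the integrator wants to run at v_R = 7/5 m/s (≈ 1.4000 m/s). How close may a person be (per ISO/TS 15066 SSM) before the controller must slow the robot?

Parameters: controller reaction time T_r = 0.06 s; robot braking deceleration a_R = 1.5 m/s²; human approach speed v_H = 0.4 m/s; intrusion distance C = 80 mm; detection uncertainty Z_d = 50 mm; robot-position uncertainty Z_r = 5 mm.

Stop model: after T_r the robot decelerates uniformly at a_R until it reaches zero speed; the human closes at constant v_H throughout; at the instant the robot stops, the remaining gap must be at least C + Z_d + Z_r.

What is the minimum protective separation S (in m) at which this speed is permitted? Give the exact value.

S_min = 3809/3000 m = 1.2697 m

braking lasts T_s = (7/5)/(3/2) = 0.9333 s
reaction-phase robot travel = 1.4000·0.0600 = 0.0840 m
robot covers 1.4000·0.9333 − ½·1.5000·0.9333² = 0.6533 m while stopping
human over T_r+T_s: 0.4000·(0.0600+0.9333) = 0.3973 m
C+Z_d+Z_r = 0.0800+0.0500+0.0050 = 0.1350 m
S_min ≈ 0.0840+0.6533+0.3973+0.1350  ⇒  S_min = 3809/3000 m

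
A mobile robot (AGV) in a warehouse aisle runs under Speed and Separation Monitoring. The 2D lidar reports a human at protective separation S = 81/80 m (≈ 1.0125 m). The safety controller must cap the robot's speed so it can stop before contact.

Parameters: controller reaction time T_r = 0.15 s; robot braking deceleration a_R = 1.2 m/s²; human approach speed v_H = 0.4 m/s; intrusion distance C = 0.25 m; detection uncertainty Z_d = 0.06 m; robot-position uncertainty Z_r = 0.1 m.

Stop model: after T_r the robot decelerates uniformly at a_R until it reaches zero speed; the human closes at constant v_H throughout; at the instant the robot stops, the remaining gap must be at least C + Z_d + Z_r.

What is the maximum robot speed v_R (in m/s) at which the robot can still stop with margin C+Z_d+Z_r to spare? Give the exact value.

v_R_max = 7/10 m/s = 0.7000 m/s

collect terms ⇒ (5/12)·v_R² + (29/60)·v_R + (-217/400) = 0
  disc = (29/60)² − 4·(5/12)·(-217/400) = 256/225 ; √disc = 16/15
  v_R = (−(29/60) + 16/15) / (2·(5/12)) = 7/10 m/s
check:
T_s = v_R/a_R = (7/10)/(6/5) = 0.5833 s
robot covers v_R·T_r = 0.7000·0.1500 = 0.1050 m before braking
braking distance = 0.7000²/(2·1.2000) = 0.2042 m
person approaches 0.4000·(0.1500+0.5833) = 0.2933 m
margins: 0.2500+0.0600+0.1000 = 0.4100 m
sum ≈ 0.1050+0.2042+0.2933+0.4100 ≈ 1.0125 m = S ✓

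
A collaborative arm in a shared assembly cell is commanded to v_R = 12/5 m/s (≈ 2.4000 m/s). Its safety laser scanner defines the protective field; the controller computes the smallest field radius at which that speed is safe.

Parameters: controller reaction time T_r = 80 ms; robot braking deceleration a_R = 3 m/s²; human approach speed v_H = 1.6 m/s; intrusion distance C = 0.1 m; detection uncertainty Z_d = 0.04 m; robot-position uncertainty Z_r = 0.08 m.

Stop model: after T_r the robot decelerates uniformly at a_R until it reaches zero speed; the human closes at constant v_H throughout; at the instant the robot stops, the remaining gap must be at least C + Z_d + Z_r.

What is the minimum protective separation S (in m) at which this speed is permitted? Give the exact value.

T_s = v_R/a_R = (12/5)/3 = 0.8000 s
robot covers v_R·T_r = 2.4000·0.0800 = 0.1920 m before braking
robot under decel: 2.4000²/(2·3.0000) = 0.9600 m
person approaches 1.6000·(0.0800+0.8000) = 1.4080 m
C+Z_d+Z_r = 0.1000+0.0400+0.0800 = 0.2200 m
S_min ≈ 0.1920+0.9600+1.4080+0.2200  ⇒  S_min = 139/50 m

S_min = 139/50 m = 2.7800 m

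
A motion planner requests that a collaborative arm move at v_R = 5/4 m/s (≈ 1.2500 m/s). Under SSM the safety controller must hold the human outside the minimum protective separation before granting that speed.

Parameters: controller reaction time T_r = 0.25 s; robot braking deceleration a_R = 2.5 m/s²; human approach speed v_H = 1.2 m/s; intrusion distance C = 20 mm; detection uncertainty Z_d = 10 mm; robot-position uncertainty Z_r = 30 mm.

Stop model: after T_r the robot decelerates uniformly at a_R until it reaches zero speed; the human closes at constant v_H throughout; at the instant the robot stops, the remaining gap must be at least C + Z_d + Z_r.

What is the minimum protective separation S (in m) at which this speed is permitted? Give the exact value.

braking lasts T_s = (5/4)/(5/2) = 0.5000 s
robot in T_r: 1.2500·0.2500 = 0.3125 m
robot covers 1.2500·0.5000 − ½·2.5000·0.5000² = 0.3125 m while stopping
person approaches 1.2000·(0.2500+0.5000) = 0.9000 m
residual clearance needed = 0.0200+0.0100+0.0300 = 0.0600 m
S_min ≈ 0.3125+0.3125+0.9000+0.0600  ⇒  S_min = 317/200 m

S_min = 317/200 m = 1.5850 m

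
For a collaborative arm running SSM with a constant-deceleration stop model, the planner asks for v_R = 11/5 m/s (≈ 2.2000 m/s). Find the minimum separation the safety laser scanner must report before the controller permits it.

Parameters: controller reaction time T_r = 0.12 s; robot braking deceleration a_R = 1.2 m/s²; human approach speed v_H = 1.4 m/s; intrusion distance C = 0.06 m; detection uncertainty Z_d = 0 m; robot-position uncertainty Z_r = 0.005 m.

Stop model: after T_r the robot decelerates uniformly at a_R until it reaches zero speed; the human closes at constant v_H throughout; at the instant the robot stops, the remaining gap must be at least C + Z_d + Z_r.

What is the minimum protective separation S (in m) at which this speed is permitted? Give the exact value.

T_s = v_R/a_R = (11/5)/(6/5) = 1.8333 s
robot covers v_R·T_r = 2.2000·0.1200 = 0.2640 m before braking
robot covers 2.2000·1.8333 − ½·1.2000·1.8333² = 2.0167 m while stopping
human over T_r+T_s: 1.4000·(0.1200+1.8333) = 2.7347 m
margins: 0.0600+0.0000+0.0050 = 0.0650 m
S_min ≈ 0.2640+2.0167+2.7347+0.0650  ⇒  S_min = 15241/3000 m

S_min = 15241/3000 m = 5.0803 m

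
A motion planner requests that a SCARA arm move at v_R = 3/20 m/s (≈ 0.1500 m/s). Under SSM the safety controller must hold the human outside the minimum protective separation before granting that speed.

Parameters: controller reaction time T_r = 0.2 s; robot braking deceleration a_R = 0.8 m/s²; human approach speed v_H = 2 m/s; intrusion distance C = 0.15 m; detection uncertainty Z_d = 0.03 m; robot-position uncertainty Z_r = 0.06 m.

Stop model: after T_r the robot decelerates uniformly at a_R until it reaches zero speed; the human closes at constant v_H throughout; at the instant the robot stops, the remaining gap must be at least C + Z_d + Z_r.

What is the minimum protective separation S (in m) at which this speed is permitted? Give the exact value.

stop time T_s = (3/20)/(4/5) = 0.1875 s
robot covers v_R·T_r = 0.1500·0.2000 = 0.0300 m before braking
robot covers 0.1500·0.1875 − ½·0.8000·0.1875² = 0.0141 m while stopping
person approaches 2.0000·(0.2000+0.1875) = 0.7750 m
C+Z_d+Z_r = 0.1500+0.0300+0.0600 = 0.2400 m
S_min ≈ 0.0300+0.0141+0.7750+0.2400  ⇒  S_min = 3389/3200 m

S_min = 3389/3200 m = 1.0591 m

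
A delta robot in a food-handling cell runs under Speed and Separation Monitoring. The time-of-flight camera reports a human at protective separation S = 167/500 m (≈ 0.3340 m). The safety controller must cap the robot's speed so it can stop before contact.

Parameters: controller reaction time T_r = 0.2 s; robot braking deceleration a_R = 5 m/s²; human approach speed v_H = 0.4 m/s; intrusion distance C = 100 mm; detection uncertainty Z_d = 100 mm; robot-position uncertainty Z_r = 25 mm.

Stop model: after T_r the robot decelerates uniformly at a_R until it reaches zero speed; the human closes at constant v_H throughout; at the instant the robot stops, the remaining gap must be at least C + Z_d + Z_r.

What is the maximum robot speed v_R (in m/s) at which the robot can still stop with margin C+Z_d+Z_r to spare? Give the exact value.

v_R_max = 1/10 m/s = 0.1000 m/s

at the boundary: (1/10)·v² + (7/25)·v + (-29/1000) = 0
  disc = (7/25)² − 4·(1/10)·(-29/1000) = 9/100 ; √disc = 3/10
  v_R = (−(7/25) + 3/10) / (2·(1/10)) = 1/10 m/s
check:
stop time T_s = (1/10)/5 = 0.0200 s
reaction-phase robot travel = 0.1000·0.2000 = 0.0200 m
braking distance = 0.1000²/(2·5.0000) = 0.0010 m
human over T_r+T_s: 0.4000·(0.2000+0.0200) = 0.0880 m
residual clearance needed = 0.1000+0.1000+0.0250 = 0.2250 m
sum ≈ 0.0200+0.0010+0.0880+0.2250 ≈ 0.3340 m = S ✓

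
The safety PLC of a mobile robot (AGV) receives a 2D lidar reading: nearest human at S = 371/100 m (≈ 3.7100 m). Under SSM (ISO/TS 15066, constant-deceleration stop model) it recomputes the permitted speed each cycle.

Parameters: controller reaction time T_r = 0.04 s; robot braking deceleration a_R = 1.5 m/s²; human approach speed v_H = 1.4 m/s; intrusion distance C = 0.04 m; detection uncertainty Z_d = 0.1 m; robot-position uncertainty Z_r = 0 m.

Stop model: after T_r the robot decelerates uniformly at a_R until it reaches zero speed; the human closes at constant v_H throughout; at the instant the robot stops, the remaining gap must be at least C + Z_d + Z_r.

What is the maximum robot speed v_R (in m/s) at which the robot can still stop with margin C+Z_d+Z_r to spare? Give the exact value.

v_R_max = 21/10 m/s = 2.1000 m/s

at the boundary: (1/3)·v² + (73/75)·v + (-1757/500) = 0
  disc = (73/75)² − 4·(1/3)·(-1757/500) = 31684/5625 ; √disc = 178/75
  v_R = (−(73/75) + 178/75) / (2·(1/3)) = 21/10 m/s
check:
stop time T_s = (21/10)/(3/2) = 1.4000 s
robot covers v_R·T_r = 2.1000·0.0400 = 0.0840 m before braking
braking distance = 2.1000²/(2·1.5000) = 1.4700 m
human over T_r+T_s: 1.4000·(0.0400+1.4000) = 2.0160 m
residual clearance needed = 0.0400+0.1000+0.0000 = 0.1400 m
sum ≈ 0.0840+1.4700+2.0160+0.1400 ≈ 3.7100 m = S ✓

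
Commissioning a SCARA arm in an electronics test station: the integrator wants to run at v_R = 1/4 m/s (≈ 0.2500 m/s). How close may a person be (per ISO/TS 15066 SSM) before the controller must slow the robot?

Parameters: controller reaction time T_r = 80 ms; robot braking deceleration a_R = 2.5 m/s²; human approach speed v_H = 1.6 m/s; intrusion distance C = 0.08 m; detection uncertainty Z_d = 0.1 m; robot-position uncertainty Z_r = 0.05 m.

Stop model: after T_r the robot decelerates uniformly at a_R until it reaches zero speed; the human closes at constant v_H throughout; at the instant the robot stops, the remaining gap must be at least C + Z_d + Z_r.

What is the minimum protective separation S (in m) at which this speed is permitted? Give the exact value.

T_s = v_R/a_R = (1/4)/(5/2) = 0.1000 s
reaction-phase robot travel = 0.2500·0.0800 = 0.0200 m
braking distance = 0.2500²/(2·2.5000) = 0.0125 m
human closes 1.6000·0.1800 = 0.2880 m
residual clearance needed = 0.0800+0.1000+0.0500 = 0.2300 m
S_min ≈ 0.0200+0.0125+0.2880+0.2300  ⇒  S_min = 1101/2000 m

S_min = 1101/2000 m = 0.5505 m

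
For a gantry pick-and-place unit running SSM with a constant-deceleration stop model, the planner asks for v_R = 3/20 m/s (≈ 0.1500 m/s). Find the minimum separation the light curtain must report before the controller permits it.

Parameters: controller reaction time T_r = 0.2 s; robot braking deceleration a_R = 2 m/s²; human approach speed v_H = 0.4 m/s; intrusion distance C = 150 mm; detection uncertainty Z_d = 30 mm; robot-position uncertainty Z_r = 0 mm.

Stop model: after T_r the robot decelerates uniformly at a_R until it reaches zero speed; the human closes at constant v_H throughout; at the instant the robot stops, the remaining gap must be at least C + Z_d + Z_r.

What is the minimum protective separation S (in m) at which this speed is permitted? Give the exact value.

S_min = 521/1600 m = 0.3256 m

braking lasts T_s = (3/20)/2 = 0.0750 s
robot in T_r: 0.1500·0.2000 = 0.0300 m
robot under decel: 0.1500²/(2·2.0000) = 0.0056 m
human over T_r+T_s: 0.4000·(0.2000+0.0750) = 0.1100 m
margins: 0.1500+0.0300+0.0000 = 0.1800 m
S_min ≈ 0.0300+0.0056+0.1100+0.1800  ⇒  S_min = 521/1600 m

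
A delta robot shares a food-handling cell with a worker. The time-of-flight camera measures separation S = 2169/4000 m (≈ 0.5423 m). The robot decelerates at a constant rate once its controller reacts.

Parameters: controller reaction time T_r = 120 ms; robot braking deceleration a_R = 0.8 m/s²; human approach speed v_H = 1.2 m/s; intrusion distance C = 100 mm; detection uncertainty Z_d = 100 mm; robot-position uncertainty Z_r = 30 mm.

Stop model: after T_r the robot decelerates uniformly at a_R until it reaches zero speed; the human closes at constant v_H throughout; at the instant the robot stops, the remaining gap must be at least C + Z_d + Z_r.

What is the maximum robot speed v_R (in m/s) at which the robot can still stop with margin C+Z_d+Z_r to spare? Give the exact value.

collect terms ⇒ (5/8)·v_R² + (81/50)·v_R + (-673/4000) = 0
  disc = (81/50)² − 4·(5/8)·(-673/4000) = 121801/40000 ; √disc = 349/200
  v_R = (−(81/50) + 349/200) / (2·(5/8)) = 1/10 m/s
check:
braking lasts T_s = (1/10)/(4/5) = 0.1250 s
reaction-phase robot travel = 0.1000·0.1200 = 0.0120 m
robot under decel: 0.1000²/(2·0.8000) = 0.0063 m
person approaches 1.2000·(0.1200+0.1250) = 0.2940 m
C+Z_d+Z_r = 0.1000+0.1000+0.0300 = 0.2300 m
sum ≈ 0.0120+0.0063+0.2940+0.2300 ≈ 0.5423 m = S ✓

v_R_max = 1/10 m/s = 0.1000 m/s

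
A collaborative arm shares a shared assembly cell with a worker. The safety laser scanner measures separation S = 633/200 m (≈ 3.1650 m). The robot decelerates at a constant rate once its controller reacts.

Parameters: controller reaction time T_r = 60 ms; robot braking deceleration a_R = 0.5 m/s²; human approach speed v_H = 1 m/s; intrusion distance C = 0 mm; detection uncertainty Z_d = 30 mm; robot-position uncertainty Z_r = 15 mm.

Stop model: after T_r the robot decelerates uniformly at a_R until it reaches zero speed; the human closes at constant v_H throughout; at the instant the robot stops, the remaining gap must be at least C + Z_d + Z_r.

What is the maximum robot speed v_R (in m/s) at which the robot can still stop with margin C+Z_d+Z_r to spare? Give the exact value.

collect terms ⇒ (1)·v_R² + (103/50)·v_R + (-153/50) = 0
  disc = (103/50)² − 4·(1)·(-153/50) = 41209/2500 ; √disc = 203/50
  v_R = (−(103/50) + 203/50) / (2·(1)) = 1 m/s
check:
stop time T_s = 1/(1/2) = 2.0000 s
robot in T_r: 1.0000·0.0600 = 0.0600 m
robot under decel: 1.0000²/(2·0.5000) = 1.0000 m
human over T_r+T_s: 1.0000·(0.0600+2.0000) = 2.0600 m
residual clearance needed = 0.0000+0.0300+0.0150 = 0.0450 m
sum ≈ 0.0600+1.0000+2.0600+0.0450 ≈ 3.1650 m = S ✓

v_R_max = 1 m/s = 1.0000 m/s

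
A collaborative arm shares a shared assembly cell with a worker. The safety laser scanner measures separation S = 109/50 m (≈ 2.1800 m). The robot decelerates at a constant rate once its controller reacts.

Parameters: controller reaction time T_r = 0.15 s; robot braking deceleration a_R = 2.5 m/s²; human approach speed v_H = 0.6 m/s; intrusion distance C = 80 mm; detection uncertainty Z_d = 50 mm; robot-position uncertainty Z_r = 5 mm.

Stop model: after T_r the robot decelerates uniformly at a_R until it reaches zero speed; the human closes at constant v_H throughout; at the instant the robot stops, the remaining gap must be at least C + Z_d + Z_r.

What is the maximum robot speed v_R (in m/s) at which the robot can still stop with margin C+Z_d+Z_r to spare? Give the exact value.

collect terms ⇒ (1/5)·v_R² + (39/100)·v_R + (-391/200) = 0
  disc = (39/100)² − 4·(1/5)·(-391/200) = 17161/10000 ; √disc = 131/100
  v_R = (−(39/100) + 131/100) / (2·(1/5)) = 23/10 m/s
check:
T_s = v_R/a_R = (23/10)/(5/2) = 0.9200 s
robot in T_r: 2.3000·0.1500 = 0.3450 m
robot covers 2.3000·0.9200 − ½·2.5000·0.9200² = 1.0580 m while stopping
human closes 0.6000·1.0700 = 0.6420 m
residual clearance needed = 0.0800+0.0500+0.0050 = 0.1350 m
sum ≈ 0.3450+1.0580+0.6420+0.1350 ≈ 2.1800 m = S ✓

v_R_max = 23/10 m/s = 2.3000 m/s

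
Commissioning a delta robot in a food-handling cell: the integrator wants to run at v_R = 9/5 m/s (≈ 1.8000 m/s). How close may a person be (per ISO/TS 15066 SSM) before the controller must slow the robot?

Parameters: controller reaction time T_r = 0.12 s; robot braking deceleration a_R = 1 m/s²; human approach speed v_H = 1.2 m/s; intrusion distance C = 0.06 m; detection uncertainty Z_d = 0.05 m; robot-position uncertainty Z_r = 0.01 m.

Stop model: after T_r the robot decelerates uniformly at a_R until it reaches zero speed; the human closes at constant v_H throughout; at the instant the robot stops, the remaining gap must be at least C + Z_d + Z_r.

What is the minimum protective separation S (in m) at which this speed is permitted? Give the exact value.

S_min = 213/50 m = 4.2600 m

braking lasts T_s = (9/5)/1 = 1.8000 s
robot covers v_R·T_r = 1.8000·0.1200 = 0.2160 m before braking
robot under decel: 1.8000²/(2·1.0000) = 1.6200 m
human closes 1.2000·1.9200 = 2.3040 m
margins: 0.0600+0.0500+0.0100 = 0.1200 m
S_min ≈ 0.2160+1.6200+2.3040+0.1200  ⇒  S_min = 213/50 m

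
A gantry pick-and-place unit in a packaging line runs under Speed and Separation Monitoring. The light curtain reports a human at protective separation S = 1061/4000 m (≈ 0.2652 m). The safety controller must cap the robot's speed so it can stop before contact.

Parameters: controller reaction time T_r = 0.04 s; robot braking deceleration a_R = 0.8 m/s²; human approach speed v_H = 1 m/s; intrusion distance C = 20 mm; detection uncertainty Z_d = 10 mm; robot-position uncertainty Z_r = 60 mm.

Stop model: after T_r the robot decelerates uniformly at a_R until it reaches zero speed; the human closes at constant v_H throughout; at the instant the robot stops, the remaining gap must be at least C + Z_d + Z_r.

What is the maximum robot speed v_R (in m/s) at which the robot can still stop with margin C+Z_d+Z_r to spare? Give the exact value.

v_R_max = 1/10 m/s = 0.1000 m/s

at the boundary: (5/8)·v² + (129/100)·v + (-541/4000) = 0
  disc = (129/100)² − 4·(5/8)·(-541/4000) = 80089/40000 ; √disc = 283/200
  v_R = (−(129/100) + 283/200) / (2·(5/8)) = 1/10 m/s
check:
stop time T_s = (1/10)/(4/5) = 0.1250 s
robot covers v_R·T_r = 0.1000·0.0400 = 0.0040 m before braking
robot under decel: 0.1000²/(2·0.8000) = 0.0063 m
human closes 1.0000·0.1650 = 0.1650 m
margins: 0.0200+0.0100+0.0600 = 0.0900 m
sum ≈ 0.0040+0.0063+0.1650+0.0900 ≈ 0.2652 m = S ✓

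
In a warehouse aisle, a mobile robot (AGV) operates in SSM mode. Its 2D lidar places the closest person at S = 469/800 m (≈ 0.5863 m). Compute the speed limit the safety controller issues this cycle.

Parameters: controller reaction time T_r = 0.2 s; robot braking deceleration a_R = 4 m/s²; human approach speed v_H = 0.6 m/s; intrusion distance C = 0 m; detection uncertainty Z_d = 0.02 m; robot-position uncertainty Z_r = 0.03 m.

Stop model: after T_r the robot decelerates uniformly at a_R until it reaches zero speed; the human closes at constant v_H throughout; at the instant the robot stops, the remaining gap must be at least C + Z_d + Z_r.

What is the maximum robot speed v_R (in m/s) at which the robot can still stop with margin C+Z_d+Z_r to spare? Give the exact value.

at the boundary: (1/8)·v² + (7/20)·v + (-333/800) = 0
  disc = (7/20)² − 4·(1/8)·(-333/800) = 529/1600 ; √disc = 23/40
  v_R = (−(7/20) + 23/40) / (2·(1/8)) = 9/10 m/s
check:
stop time T_s = (9/10)/4 = 0.2250 s
robot covers v_R·T_r = 0.9000·0.2000 = 0.1800 m before braking
braking distance = 0.9000²/(2·4.0000) = 0.1013 m
human over T_r+T_s: 0.6000·(0.2000+0.2250) = 0.2550 m
C+Z_d+Z_r = 0.0000+0.0200+0.0300 = 0.0500 m
sum ≈ 0.1800+0.1013+0.2550+0.0500 ≈ 0.5863 m = S ✓

v_R_max = 9/10 m/s = 0.9000 m/s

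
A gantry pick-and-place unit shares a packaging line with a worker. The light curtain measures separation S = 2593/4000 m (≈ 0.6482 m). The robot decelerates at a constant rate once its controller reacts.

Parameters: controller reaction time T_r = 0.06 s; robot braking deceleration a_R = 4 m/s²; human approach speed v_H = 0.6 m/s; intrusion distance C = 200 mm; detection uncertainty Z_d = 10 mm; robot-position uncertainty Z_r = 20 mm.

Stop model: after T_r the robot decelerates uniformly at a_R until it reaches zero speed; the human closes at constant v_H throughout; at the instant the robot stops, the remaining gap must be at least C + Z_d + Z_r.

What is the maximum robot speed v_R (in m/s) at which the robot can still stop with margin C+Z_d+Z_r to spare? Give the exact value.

quadratic (1/8)·v² + (21/100)·v + (-1529/4000) = 0
  disc = (21/100)² − 4·(1/8)·(-1529/4000) = 9409/40000 ; √disc = 97/200
  v_R = (−(21/100) + 97/200) / (2·(1/8)) = 11/10 m/s
check:
stop time T_s = (11/10)/4 = 0.2750 s
robot in T_r: 1.1000·0.0600 = 0.0660 m
robot under decel: 1.1000²/(2·4.0000) = 0.1512 m
human closes 0.6000·0.3350 = 0.2010 m
margins: 0.2000+0.0100+0.0200 = 0.2300 m
sum ≈ 0.0660+0.1512+0.2010+0.2300 ≈ 0.6482 m = S ✓

v_R_max = 11/10 m/s = 1.1000 m/s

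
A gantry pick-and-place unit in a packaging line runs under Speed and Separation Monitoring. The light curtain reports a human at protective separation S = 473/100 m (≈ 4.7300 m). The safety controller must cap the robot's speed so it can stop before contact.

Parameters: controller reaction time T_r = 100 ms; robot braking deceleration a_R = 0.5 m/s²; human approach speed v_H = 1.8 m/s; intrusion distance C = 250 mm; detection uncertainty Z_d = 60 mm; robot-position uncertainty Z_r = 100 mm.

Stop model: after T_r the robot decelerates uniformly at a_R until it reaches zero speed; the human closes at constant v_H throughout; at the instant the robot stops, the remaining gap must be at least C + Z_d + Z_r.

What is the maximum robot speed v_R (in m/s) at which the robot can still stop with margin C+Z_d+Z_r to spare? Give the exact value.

v_R_max = 9/10 m/s = 0.9000 m/s

quadratic (1)·v² + (37/10)·v + (-207/50) = 0
  disc = (37/10)² − 4·(1)·(-207/50) = 121/4 ; √disc = 11/2
  v_R = (−(37/10) + 11/2) / (2·(1)) = 9/10 m/s
check:
T_s = v_R/a_R = (9/10)/(1/2) = 1.8000 s
robot in T_r: 0.9000·0.1000 = 0.0900 m
braking distance = 0.9000²/(2·0.5000) = 0.8100 m
human over T_r+T_s: 1.8000·(0.1000+1.8000) = 3.4200 m
C+Z_d+Z_r = 0.2500+0.0600+0.1000 = 0.4100 m
sum ≈ 0.0900+0.8100+3.4200+0.4100 ≈ 4.7300 m = S ✓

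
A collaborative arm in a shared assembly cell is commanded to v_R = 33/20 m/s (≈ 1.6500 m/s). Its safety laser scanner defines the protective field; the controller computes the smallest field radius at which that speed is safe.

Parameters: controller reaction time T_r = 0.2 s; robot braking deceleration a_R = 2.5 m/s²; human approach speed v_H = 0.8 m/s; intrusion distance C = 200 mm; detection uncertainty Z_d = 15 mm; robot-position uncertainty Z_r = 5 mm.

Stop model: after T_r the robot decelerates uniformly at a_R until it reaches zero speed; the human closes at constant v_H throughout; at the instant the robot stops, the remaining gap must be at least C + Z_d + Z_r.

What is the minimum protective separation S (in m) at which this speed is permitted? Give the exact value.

T_s = v_R/a_R = (33/20)/(5/2) = 0.6600 s
robot in T_r: 1.6500·0.2000 = 0.3300 m
robot covers 1.6500·0.6600 − ½·2.5000·0.6600² = 0.5445 m while stopping
human over T_r+T_s: 0.8000·(0.2000+0.6600) = 0.6880 m
C+Z_d+Z_r = 0.2000+0.0150+0.0050 = 0.2200 m
S_min ≈ 0.3300+0.5445+0.6880+0.2200  ⇒  S_min = 713/400 m

S_min = 713/400 m = 1.7825 m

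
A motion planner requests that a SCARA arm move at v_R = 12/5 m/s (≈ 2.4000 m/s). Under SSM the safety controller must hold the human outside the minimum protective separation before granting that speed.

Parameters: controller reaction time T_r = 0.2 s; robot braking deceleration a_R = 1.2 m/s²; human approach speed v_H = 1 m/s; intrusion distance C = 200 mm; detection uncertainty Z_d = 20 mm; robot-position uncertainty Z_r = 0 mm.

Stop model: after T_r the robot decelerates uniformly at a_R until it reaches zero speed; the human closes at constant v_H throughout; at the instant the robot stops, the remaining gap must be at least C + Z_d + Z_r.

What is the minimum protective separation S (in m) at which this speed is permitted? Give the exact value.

S_min = 53/10 m = 5.3000 m

T_s = v_R/a_R = (12/5)/(6/5) = 2.0000 s
robot covers v_R·T_r = 2.4000·0.2000 = 0.4800 m before braking
robot under decel: 2.4000²/(2·1.2000) = 2.4000 m
human closes 1.0000·2.2000 = 2.2000 m
C+Z_d+Z_r = 0.2000+0.0200+0.0000 = 0.2200 m
S_min ≈ 0.4800+2.4000+2.2000+0.2200  ⇒  S_min = 53/10 m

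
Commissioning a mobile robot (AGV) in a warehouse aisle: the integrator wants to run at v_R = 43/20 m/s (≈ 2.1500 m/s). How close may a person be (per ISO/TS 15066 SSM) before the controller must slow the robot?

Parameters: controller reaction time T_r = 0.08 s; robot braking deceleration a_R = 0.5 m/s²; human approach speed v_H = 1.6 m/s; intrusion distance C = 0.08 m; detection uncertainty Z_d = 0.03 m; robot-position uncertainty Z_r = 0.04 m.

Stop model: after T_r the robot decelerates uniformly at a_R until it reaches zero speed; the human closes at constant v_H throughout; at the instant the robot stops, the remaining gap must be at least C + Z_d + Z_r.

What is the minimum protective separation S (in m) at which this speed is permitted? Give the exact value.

stop time T_s = (43/20)/(1/2) = 4.3000 s
reaction-phase robot travel = 2.1500·0.0800 = 0.1720 m
robot covers 2.1500·4.3000 − ½·0.5000·4.3000² = 4.6225 m while stopping
human closes 1.6000·4.3800 = 7.0080 m
margins: 0.0800+0.0300+0.0400 = 0.1500 m
S_min ≈ 0.1720+4.6225+7.0080+0.1500  ⇒  S_min = 4781/400 m

S_min = 4781/400 m = 11.9525 m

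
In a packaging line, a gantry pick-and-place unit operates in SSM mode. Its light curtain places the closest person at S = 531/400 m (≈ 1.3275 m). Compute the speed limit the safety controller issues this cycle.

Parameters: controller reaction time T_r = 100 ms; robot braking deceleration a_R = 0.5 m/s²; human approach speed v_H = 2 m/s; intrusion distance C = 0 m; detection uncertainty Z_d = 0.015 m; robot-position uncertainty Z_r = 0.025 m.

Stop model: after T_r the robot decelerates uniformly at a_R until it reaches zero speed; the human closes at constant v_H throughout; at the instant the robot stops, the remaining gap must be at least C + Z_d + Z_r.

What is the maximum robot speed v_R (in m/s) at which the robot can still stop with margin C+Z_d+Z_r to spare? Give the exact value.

at the boundary: (1)·v² + (41/10)·v + (-87/80) = 0
  disc = (41/10)² − 4·(1)·(-87/80) = 529/25 ; √disc = 23/5
  v_R = (−(41/10) + 23/5) / (2·(1)) = 1/4 m/s
check:
stop time T_s = (1/4)/(1/2) = 0.5000 s
robot in T_r: 0.2500·0.1000 = 0.0250 m
robot under decel: 0.2500²/(2·0.5000) = 0.0625 m
human closes 2.0000·0.6000 = 1.2000 m
residual clearance needed = 0.0000+0.0150+0.0250 = 0.0400 m
sum ≈ 0.0250+0.0625+1.2000+0.0400 ≈ 1.3275 m = S ✓

v_R_max = 1/4 m/s = 0.2500 m/s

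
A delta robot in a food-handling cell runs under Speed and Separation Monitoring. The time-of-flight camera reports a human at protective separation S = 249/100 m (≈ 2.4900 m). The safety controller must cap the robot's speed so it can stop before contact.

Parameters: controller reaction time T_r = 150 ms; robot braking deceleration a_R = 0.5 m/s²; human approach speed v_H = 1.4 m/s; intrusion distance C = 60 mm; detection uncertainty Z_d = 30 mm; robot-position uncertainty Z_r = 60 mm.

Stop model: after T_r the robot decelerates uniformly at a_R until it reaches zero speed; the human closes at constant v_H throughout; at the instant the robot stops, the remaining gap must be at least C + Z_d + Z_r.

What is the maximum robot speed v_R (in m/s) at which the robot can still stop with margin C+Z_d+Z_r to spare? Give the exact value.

v_R_max = 3/5 m/s = 0.6000 m/s

collect terms ⇒ (1)·v_R² + (59/20)·v_R + (-213/100) = 0
  disc = (59/20)² − 4·(1)·(-213/100) = 6889/400 ; √disc = 83/20
  v_R = (−(59/20) + 83/20) / (2·(1)) = 3/5 m/s
check:
T_s = v_R/a_R = (3/5)/(1/2) = 1.2000 s
robot in T_r: 0.6000·0.1500 = 0.0900 m
robot under decel: 0.6000²/(2·0.5000) = 0.3600 m
human closes 1.4000·1.3500 = 1.8900 m
C+Z_d+Z_r = 0.0600+0.0300+0.0600 = 0.1500 m
sum ≈ 0.0900+0.3600+1.8900+0.1500 ≈ 2.4900 m = S ✓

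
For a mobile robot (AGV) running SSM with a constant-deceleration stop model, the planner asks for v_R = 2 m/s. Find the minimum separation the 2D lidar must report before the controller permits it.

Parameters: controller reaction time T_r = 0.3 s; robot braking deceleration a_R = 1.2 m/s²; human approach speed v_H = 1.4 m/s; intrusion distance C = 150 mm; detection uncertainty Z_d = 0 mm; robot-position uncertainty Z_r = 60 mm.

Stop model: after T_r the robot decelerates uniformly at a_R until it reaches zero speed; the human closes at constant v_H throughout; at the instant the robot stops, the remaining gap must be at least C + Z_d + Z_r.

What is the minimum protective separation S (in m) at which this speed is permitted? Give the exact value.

T_s = v_R/a_R = 2/(6/5) = 1.6667 s
robot covers v_R·T_r = 2.0000·0.3000 = 0.6000 m before braking
braking distance = 2.0000²/(2·1.2000) = 1.6667 m
human over T_r+T_s: 1.4000·(0.3000+1.6667) = 2.7533 m
C+Z_d+Z_r = 0.1500+0.0000+0.0600 = 0.2100 m
S_min ≈ 0.6000+1.6667+2.7533+0.2100  ⇒  S_min = 523/100 m

S_min = 523/100 m = 5.2300 m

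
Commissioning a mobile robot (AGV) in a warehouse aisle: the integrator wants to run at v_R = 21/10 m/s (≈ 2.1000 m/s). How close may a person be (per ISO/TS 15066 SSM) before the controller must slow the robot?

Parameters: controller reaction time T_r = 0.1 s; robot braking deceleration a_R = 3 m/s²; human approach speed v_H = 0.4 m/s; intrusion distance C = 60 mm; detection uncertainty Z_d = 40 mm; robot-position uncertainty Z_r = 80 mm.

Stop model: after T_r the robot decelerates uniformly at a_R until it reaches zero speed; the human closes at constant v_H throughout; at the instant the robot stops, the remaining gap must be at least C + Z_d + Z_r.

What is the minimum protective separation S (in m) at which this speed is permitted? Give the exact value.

S_min = 289/200 m = 1.4450 m

stop time T_s = (21/10)/3 = 0.7000 s
robot covers v_R·T_r = 2.1000·0.1000 = 0.2100 m before braking
robot under decel: 2.1000²/(2·3.0000) = 0.7350 m
person approaches 0.4000·(0.1000+0.7000) = 0.3200 m
C+Z_d+Z_r = 0.0600+0.0400+0.0800 = 0.1800 m
S_min ≈ 0.2100+0.7350+0.3200+0.1800  ⇒  S_min = 289/200 m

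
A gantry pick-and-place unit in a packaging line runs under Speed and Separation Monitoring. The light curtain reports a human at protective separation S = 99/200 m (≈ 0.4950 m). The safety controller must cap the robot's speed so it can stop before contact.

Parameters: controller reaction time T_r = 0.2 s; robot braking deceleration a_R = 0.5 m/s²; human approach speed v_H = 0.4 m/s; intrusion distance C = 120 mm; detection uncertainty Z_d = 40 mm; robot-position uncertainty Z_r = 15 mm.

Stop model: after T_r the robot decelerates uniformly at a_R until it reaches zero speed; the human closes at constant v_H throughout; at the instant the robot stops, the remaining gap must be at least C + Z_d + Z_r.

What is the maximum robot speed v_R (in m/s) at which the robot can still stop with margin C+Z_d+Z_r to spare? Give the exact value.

collect terms ⇒ (1)·v_R² + (1)·v_R + (-6/25) = 0
  disc = (1)² − 4·(1)·(-6/25) = 49/25 ; √disc = 7/5
  v_R = (−(1) + 7/5) / (2·(1)) = 1/5 m/s
check:
T_s = v_R/a_R = (1/5)/(1/2) = 0.4000 s
robot covers v_R·T_r = 0.2000·0.2000 = 0.0400 m before braking
robot under decel: 0.2000²/(2·0.5000) = 0.0400 m
human over T_r+T_s: 0.4000·(0.2000+0.4000) = 0.2400 m
C+Z_d+Z_r = 0.1200+0.0400+0.0150 = 0.1750 m
sum ≈ 0.0400+0.0400+0.2400+0.1750 ≈ 0.4950 m = S ✓

v_R_max = 1/5 m/s = 0.2000 m/s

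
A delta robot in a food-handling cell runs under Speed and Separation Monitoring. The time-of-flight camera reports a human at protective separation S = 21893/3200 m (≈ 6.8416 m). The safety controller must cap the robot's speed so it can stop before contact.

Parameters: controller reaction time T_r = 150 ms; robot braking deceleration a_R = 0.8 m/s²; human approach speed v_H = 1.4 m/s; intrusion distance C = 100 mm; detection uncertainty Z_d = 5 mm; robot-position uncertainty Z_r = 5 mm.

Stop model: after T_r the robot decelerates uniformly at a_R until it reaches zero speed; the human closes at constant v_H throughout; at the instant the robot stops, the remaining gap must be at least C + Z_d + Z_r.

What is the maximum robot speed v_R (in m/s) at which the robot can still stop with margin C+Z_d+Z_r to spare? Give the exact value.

v_R_max = 41/20 m/s = 2.0500 m/s

quadratic (5/8)·v² + (19/10)·v + (-20869/3200) = 0
  disc = (19/10)² − 4·(5/8)·(-20869/3200) = 127449/6400 ; √disc = 357/80
  v_R = (−(19/10) + 357/80) / (2·(5/8)) = 41/20 m/s
check:
T_s = v_R/a_R = (41/20)/(4/5) = 2.5625 s
robot in T_r: 2.0500·0.1500 = 0.3075 m
braking distance = 2.0500²/(2·0.8000) = 2.6266 m
human over T_r+T_s: 1.4000·(0.1500+2.5625) = 3.7975 m
margins: 0.1000+0.0050+0.0050 = 0.1100 m
sum ≈ 0.3075+2.6266+3.7975+0.1100 ≈ 6.8416 m = S ✓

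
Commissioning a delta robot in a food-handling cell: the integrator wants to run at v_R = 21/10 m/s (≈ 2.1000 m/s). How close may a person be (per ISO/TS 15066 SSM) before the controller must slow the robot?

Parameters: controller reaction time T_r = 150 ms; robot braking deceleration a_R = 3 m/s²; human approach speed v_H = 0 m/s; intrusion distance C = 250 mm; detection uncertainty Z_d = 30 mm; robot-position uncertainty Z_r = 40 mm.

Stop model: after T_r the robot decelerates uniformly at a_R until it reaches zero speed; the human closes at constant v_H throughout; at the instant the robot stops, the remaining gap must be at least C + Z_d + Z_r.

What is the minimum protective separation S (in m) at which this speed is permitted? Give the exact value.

braking lasts T_s = (21/10)/3 = 0.7000 s
reaction-phase robot travel = 2.1000·0.1500 = 0.3150 m
braking distance = 2.1000²/(2·3.0000) = 0.7350 m
human over T_r+T_s: 0.0000·(0.1500+0.7000) = 0.0000 m
C+Z_d+Z_r = 0.2500+0.0300+0.0400 = 0.3200 m
S_min ≈ 0.3150+0.7350+0.0000+0.3200  ⇒  S_min = 137/100 m

S_min = 137/100 m = 1.3700 m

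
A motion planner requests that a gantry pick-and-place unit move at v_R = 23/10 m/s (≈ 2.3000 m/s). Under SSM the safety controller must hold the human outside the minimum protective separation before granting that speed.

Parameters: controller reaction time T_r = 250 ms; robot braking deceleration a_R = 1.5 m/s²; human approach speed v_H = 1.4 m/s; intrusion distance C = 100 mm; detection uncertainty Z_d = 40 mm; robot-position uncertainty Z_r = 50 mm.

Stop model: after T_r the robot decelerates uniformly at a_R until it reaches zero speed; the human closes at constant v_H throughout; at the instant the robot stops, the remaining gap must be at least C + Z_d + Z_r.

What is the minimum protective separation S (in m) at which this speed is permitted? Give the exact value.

S_min = 201/40 m = 5.0250 m

stop time T_s = (23/10)/(3/2) = 1.5333 s
robot in T_r: 2.3000·0.2500 = 0.5750 m
robot covers 2.3000·1.5333 − ½·1.5000·1.5333² = 1.7633 m while stopping
human over T_r+T_s: 1.4000·(0.2500+1.5333) = 2.4967 m
margins: 0.1000+0.0400+0.0500 = 0.1900 m
S_min ≈ 0.5750+1.7633+2.4967+0.1900  ⇒  S_min = 201/40 m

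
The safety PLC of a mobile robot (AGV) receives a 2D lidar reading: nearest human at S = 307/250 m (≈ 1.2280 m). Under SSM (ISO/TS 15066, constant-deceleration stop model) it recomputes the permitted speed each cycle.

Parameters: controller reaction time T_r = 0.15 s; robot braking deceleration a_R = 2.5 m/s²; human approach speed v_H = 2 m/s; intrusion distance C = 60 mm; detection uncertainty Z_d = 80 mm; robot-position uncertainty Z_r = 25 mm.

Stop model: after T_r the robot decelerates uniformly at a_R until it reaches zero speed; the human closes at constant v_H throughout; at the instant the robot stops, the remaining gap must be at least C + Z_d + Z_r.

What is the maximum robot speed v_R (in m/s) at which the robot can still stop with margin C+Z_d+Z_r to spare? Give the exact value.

quadratic (1/5)·v² + (19/20)·v + (-763/1000) = 0
  disc = (19/20)² − 4·(1/5)·(-763/1000) = 15129/10000 ; √disc = 123/100
  v_R = (−(19/20) + 123/100) / (2·(1/5)) = 7/10 m/s
check:
braking lasts T_s = (7/10)/(5/2) = 0.2800 s
robot covers v_R·T_r = 0.7000·0.1500 = 0.1050 m before braking
robot covers 0.7000·0.2800 − ½·2.5000·0.2800² = 0.0980 m while stopping
person approaches 2.0000·(0.1500+0.2800) = 0.8600 m
margins: 0.0600+0.0800+0.0250 = 0.1650 m
sum ≈ 0.1050+0.0980+0.8600+0.1650 ≈ 1.2280 m = S ✓

v_R_max = 7/10 m/s = 0.7000 m/s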